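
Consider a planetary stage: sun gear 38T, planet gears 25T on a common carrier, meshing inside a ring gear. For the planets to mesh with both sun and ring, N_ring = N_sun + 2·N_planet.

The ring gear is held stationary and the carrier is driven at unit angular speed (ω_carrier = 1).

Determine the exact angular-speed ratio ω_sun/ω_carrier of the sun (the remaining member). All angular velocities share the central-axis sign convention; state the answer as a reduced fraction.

63/19

N_ring = 38 + 2·25 = 88
38(ω_s−ω_c) = −88(ω_r−ω_c),  ω_r=0, ω_c=1
ω_s = 1 − (88/38)(0−1) = 63/19
ω_s/ω_c = 63/19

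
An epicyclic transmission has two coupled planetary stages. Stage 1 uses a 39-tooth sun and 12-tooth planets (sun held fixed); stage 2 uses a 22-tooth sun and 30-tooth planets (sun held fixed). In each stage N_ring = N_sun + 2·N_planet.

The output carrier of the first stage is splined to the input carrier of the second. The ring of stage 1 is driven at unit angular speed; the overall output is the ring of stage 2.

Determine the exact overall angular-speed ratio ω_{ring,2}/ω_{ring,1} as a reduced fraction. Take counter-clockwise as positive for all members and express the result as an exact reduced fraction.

546/697

Stage 1: N_ring = 39 + 2·12 = 63
Stage 1: 39(ω_s−ω_c) = −63(ω_r−ω_c),  ω_s=0, ω_r=1
Stage 1: 39(0−ω_c) = −63(1−ω_c)  ⇒  102ω_c = 63  ⇒  ω_c = 21/34
  ⇒ ω_c¹/ω_r¹ = 21/34
Stage 2: N_ring = 22 + 2·30 = 82
Stage 2: 22(ω_s−ω_c) = −82(ω_r−ω_c),  ω_s=0, ω_c=1
Stage 2: ω_r = 1 − (22/82)(0−1) = 52/41
  ⇒ ω_r²/ω_c² = 52/41
Coupling ω_c² = ω_c¹ ⇒ overall = 21/34 × 52/41 = 546/697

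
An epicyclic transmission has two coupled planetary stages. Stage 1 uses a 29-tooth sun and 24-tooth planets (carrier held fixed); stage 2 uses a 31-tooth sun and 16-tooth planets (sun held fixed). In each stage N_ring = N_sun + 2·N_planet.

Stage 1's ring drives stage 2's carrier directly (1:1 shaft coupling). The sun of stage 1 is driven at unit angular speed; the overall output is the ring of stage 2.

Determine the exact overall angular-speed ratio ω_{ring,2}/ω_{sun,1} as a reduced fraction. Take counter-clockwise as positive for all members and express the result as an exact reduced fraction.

Stage 1: N_ring = 29 + 2·24 = 77
Stage 1: 29(ω_s−ω_c) = −77(ω_r−ω_c),  ω_c=0, ω_s=1
Stage 1: ω_r = 0 − (29/77)(1−0) = -29/77
  ⇒ ω_r¹/ω_s¹ = -29/77
Stage 2: N_ring = 31 + 2·16 = 63
Stage 2: 31(ω_s−ω_c) = −63(ω_r−ω_c),  ω_s=0, ω_c=1
Stage 2: ω_r = 1 − (31/63)(0−1) = 94/63
  ⇒ ω_r²/ω_c² = 94/63
Coupling ω_c² = ω_r¹ ⇒ overall = -29/77 × 94/63 = -2726/4851

-2726/4851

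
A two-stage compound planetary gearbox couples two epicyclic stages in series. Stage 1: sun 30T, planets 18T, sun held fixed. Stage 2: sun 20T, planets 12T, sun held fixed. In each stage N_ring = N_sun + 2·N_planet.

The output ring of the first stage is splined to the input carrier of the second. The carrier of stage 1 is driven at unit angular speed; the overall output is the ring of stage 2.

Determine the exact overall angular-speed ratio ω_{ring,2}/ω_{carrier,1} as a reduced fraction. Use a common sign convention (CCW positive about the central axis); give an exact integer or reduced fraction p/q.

256/121

Stage 1: N_ring = 30 + 2·18 = 66
Stage 1: 30(ω_s−ω_c) = −66(ω_r−ω_c),  ω_s=0, ω_c=1
Stage 1: ω_r = 1 − (30/66)(0−1) = 16/11
  ⇒ ω_r¹/ω_c¹ = 16/11
Stage 2: N_ring = 20 + 2·12 = 44
Stage 2: 20(ω_s−ω_c) = −44(ω_r−ω_c),  ω_s=0, ω_c=1
Stage 2: ω_r = 1 − (20/44)(0−1) = 16/11
  ⇒ ω_r²/ω_c² = 16/11
Coupling ω_c² = ω_r¹ ⇒ overall = 16/11 × 16/11 = 256/121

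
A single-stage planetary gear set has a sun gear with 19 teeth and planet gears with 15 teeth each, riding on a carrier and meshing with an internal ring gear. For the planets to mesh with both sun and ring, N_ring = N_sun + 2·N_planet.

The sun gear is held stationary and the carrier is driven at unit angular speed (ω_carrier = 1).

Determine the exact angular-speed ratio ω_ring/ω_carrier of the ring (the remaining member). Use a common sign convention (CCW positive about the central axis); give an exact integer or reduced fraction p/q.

N_ring = 19 + 2·15 = 49
19(ω_s−ω_c) = −49(ω_r−ω_c),  ω_s=0, ω_c=1
ω_r = 1 − (19/49)(0−1) = 68/49
ω_r/ω_c = 68/49

68/49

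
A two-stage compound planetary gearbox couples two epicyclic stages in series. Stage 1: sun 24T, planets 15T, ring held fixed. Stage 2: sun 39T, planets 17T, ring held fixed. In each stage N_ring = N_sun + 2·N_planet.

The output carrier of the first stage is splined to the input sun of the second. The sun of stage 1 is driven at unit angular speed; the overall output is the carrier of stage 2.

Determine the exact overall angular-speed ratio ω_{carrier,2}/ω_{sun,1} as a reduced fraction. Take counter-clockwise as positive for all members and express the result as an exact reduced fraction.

Stage 1: N_ring = 24 + 2·15 = 54
Stage 1: 24(ω_s−ω_c) = −54(ω_r−ω_c),  ω_r=0, ω_s=1
Stage 1: 24(1−ω_c) = −54(0−ω_c)  ⇒  78ω_c = 24  ⇒  ω_c = 4/13
  ⇒ ω_c¹/ω_s¹ = 4/13
Stage 2: N_ring = 39 + 2·17 = 73
Stage 2: 39(ω_s−ω_c) = −73(ω_r−ω_c),  ω_r=0, ω_s=1
Stage 2: 39(1−ω_c) = −73(0−ω_c)  ⇒  112ω_c = 39  ⇒  ω_c = 39/112
  ⇒ ω_c²/ω_s² = 39/112
Coupling ω_s² = ω_c¹ ⇒ overall = 4/13 × 39/112 = 3/28

3/28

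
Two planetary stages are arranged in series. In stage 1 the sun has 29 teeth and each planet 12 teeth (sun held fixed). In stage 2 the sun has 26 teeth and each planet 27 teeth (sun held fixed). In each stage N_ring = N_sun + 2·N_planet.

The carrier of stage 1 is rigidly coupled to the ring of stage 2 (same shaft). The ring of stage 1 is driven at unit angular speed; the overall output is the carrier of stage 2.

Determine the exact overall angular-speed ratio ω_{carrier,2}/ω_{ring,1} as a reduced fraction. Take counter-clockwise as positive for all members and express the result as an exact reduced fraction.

20/41

Stage 1: N_ring = 29 + 2·12 = 53
Stage 1: 29(ω_s−ω_c) = −53(ω_r−ω_c),  ω_s=0, ω_r=1
Stage 1: 29(0−ω_c) = −53(1−ω_c)  ⇒  82ω_c = 53  ⇒  ω_c = 53/82
  ⇒ ω_c¹/ω_r¹ = 53/82
Stage 2: N_ring = 26 + 2·27 = 80
Stage 2: 26(ω_s−ω_c) = −80(ω_r−ω_c),  ω_s=0, ω_r=1
Stage 2: 26(0−ω_c) = −80(1−ω_c)  ⇒  106ω_c = 80  ⇒  ω_c = 40/53
  ⇒ ω_c²/ω_r² = 40/53
Coupling ω_r² = ω_c¹ ⇒ overall = 53/82 × 40/53 = 20/41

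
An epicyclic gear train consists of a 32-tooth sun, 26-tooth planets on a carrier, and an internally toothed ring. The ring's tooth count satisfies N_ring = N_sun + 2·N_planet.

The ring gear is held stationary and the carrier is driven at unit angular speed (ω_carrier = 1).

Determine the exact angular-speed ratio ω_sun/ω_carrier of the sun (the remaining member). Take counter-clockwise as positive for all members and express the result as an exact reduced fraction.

N_ring = 32 + 2·26 = 84
32(ω_s−ω_c) = −84(ω_r−ω_c),  ω_r=0, ω_c=1
ω_s = 1 − (84/32)(0−1) = 29/8
ω_s/ω_c = 29/8

29/8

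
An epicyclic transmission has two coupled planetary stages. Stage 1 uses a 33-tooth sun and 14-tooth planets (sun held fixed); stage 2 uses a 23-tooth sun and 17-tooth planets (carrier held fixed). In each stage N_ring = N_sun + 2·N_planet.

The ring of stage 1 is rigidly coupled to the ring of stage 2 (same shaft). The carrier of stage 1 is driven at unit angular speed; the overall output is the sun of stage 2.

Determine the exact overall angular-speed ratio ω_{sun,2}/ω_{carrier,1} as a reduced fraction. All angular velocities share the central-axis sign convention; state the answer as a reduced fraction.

-5358/1403

Stage 1: N_ring = 33 + 2·14 = 61
Stage 1: 33(ω_s−ω_c) = −61(ω_r−ω_c),  ω_s=0, ω_c=1
Stage 1: ω_r = 1 − (33/61)(0−1) = 94/61
  ⇒ ω_r¹/ω_c¹ = 94/61
Stage 2: N_ring = 23 + 2·17 = 57
Stage 2: 23(ω_s−ω_c) = −57(ω_r−ω_c),  ω_c=0, ω_r=1
Stage 2: ω_s = 0 − (57/23)(1−0) = -57/23
  ⇒ ω_s²/ω_r² = -57/23
Coupling ω_r² = ω_r¹ ⇒ overall = 94/61 × -57/23 = -5358/1403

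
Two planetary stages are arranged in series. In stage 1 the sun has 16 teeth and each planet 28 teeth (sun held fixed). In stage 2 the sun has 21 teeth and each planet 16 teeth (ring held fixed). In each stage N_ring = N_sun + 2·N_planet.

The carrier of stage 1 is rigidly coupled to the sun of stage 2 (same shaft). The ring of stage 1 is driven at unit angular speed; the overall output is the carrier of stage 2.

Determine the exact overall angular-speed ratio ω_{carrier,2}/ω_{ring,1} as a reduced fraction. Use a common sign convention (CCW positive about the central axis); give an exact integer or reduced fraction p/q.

Stage 1: N_ring = 16 + 2·28 = 72
Stage 1: 16(ω_s−ω_c) = −72(ω_r−ω_c),  ω_s=0, ω_r=1
Stage 1: 16(0−ω_c) = −72(1−ω_c)  ⇒  88ω_c = 72  ⇒  ω_c = 9/11
  ⇒ ω_c¹/ω_r¹ = 9/11
Stage 2: N_ring = 21 + 2·16 = 53
Stage 2: 21(ω_s−ω_c) = −53(ω_r−ω_c),  ω_r=0, ω_s=1
Stage 2: 21(1−ω_c) = −53(0−ω_c)  ⇒  74ω_c = 21  ⇒  ω_c = 21/74
  ⇒ ω_c²/ω_s² = 21/74
Coupling ω_s² = ω_c¹ ⇒ overall = 9/11 × 21/74 = 189/814

189/814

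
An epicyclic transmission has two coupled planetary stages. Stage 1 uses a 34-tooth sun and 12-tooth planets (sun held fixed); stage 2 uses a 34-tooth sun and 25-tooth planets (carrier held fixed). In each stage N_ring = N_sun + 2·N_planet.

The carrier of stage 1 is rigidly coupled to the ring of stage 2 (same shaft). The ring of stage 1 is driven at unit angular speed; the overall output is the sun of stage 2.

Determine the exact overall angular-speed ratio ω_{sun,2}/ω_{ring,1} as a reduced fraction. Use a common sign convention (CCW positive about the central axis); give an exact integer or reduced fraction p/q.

-609/391

Stage 1: N_ring = 34 + 2·12 = 58
Stage 1: 34(ω_s−ω_c) = −58(ω_r−ω_c),  ω_s=0, ω_r=1
Stage 1: 34(0−ω_c) = −58(1−ω_c)  ⇒  92ω_c = 58  ⇒  ω_c = 29/46
  ⇒ ω_c¹/ω_r¹ = 29/46
Stage 2: N_ring = 34 + 2·25 = 84
Stage 2: 34(ω_s−ω_c) = −84(ω_r−ω_c),  ω_c=0, ω_r=1
Stage 2: ω_s = 0 − (84/34)(1−0) = -42/17
  ⇒ ω_s²/ω_r² = -42/17
Coupling ω_r² = ω_c¹ ⇒ overall = 29/46 × -42/17 = -609/391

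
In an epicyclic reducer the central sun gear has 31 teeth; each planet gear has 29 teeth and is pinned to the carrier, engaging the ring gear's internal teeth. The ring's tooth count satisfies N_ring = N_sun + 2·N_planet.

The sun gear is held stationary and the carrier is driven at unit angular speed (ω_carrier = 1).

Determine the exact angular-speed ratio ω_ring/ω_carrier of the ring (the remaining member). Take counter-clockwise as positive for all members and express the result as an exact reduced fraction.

N_ring = 31 + 2·29 = 89
31(ω_s−ω_c) = −89(ω_r−ω_c),  ω_s=0, ω_c=1
ω_r = 1 − (31/89)(0−1) = 120/89
ω_r/ω_c = 120/89

120/89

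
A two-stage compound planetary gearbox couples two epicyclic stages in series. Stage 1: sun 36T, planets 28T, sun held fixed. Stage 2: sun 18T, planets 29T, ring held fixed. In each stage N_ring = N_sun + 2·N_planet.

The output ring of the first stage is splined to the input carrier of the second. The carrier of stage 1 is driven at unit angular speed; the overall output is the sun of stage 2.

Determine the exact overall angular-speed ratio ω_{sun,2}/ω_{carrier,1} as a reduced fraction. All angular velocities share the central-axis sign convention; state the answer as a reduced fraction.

Stage 1: N_ring = 36 + 2·28 = 92
Stage 1: 36(ω_s−ω_c) = −92(ω_r−ω_c),  ω_s=0, ω_c=1
Stage 1: ω_r = 1 − (36/92)(0−1) = 32/23
  ⇒ ω_r¹/ω_c¹ = 32/23
Stage 2: N_ring = 18 + 2·29 = 76
Stage 2: 18(ω_s−ω_c) = −76(ω_r−ω_c),  ω_r=0, ω_c=1
Stage 2: ω_s = 1 − (76/18)(0−1) = 47/9
  ⇒ ω_s²/ω_c² = 47/9
Coupling ω_c² = ω_r¹ ⇒ overall = 32/23 × 47/9 = 1504/207

1504/207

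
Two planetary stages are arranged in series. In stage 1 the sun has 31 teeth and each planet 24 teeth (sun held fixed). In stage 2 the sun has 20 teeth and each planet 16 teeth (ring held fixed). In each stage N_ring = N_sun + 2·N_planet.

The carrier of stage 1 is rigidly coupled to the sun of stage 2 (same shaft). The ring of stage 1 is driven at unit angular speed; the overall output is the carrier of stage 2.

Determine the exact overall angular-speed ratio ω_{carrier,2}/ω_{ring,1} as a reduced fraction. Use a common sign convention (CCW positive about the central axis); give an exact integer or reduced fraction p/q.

Stage 1: N_ring = 31 + 2·24 = 79
Stage 1: 31(ω_s−ω_c) = −79(ω_r−ω_c),  ω_s=0, ω_r=1
Stage 1: 31(0−ω_c) = −79(1−ω_c)  ⇒  110ω_c = 79  ⇒  ω_c = 79/110
  ⇒ ω_c¹/ω_r¹ = 79/110
Stage 2: N_ring = 20 + 2·16 = 52
Stage 2: 20(ω_s−ω_c) = −52(ω_r−ω_c),  ω_r=0, ω_s=1
Stage 2: 20(1−ω_c) = −52(0−ω_c)  ⇒  72ω_c = 20  ⇒  ω_c = 5/18
  ⇒ ω_c²/ω_s² = 5/18
Coupling ω_s² = ω_c¹ ⇒ overall = 79/110 × 5/18 = 79/396

79/396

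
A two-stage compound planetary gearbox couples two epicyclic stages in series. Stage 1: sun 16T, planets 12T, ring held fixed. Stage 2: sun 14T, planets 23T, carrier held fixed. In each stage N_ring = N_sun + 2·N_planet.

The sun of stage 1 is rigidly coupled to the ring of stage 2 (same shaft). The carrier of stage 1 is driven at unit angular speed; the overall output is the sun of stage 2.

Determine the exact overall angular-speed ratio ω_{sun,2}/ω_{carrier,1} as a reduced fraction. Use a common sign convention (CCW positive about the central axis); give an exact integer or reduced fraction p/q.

-15

Stage 1: N_ring = 16 + 2·12 = 40
Stage 1: 16(ω_s−ω_c) = −40(ω_r−ω_c),  ω_r=0, ω_c=1
Stage 1: ω_s = 1 − (40/16)(0−1) = 7/2
  ⇒ ω_s¹/ω_c¹ = 7/2
Stage 2: N_ring = 14 + 2·23 = 60
Stage 2: 14(ω_s−ω_c) = −60(ω_r−ω_c),  ω_c=0, ω_r=1
Stage 2: ω_s = 0 − (60/14)(1−0) = -30/7
  ⇒ ω_s²/ω_r² = -30/7
Coupling ω_r² = ω_s¹ ⇒ overall = 7/2 × -30/7 = -15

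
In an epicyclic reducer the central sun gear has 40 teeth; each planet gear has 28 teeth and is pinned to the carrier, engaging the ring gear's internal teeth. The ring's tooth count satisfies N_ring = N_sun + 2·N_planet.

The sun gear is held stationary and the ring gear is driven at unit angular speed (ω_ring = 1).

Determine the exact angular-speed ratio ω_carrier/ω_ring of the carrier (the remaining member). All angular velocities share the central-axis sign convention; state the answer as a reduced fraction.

N_ring = 40 + 2·28 = 96
40(ω_s−ω_c) = −96(ω_r−ω_c),  ω_s=0, ω_r=1
40(0−ω_c) = −96(1−ω_c)  ⇒  136ω_c = 96  ⇒  ω_c = 12/17
ω_c/ω_r = 12/17

12/17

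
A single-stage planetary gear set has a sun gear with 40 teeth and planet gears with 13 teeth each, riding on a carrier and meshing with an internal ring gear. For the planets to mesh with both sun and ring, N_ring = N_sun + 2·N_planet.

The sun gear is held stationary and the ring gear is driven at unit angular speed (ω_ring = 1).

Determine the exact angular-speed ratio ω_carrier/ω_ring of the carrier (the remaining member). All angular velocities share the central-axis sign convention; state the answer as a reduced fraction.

N_ring = 40 + 2·13 = 66
40(ω_s−ω_c) = −66(ω_r−ω_c),  ω_s=0, ω_r=1
40(0−ω_c) = −66(1−ω_c)  ⇒  106ω_c = 66  ⇒  ω_c = 33/53
ω_c/ω_r = 33/53

33/53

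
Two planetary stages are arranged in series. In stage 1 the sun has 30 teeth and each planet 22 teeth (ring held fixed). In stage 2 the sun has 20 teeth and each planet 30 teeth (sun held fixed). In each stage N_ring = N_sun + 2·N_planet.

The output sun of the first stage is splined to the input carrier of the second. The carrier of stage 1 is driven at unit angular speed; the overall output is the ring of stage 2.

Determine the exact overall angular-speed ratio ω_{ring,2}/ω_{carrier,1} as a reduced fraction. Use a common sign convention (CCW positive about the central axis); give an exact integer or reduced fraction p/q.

13/3

Stage 1: N_ring = 30 + 2·22 = 74
Stage 1: 30(ω_s−ω_c) = −74(ω_r−ω_c),  ω_r=0, ω_c=1
Stage 1: ω_s = 1 − (74/30)(0−1) = 52/15
  ⇒ ω_s¹/ω_c¹ = 52/15
Stage 2: N_ring = 20 + 2·30 = 80
Stage 2: 20(ω_s−ω_c) = −80(ω_r−ω_c),  ω_s=0, ω_c=1
Stage 2: ω_r = 1 − (20/80)(0−1) = 5/4
  ⇒ ω_r²/ω_c² = 5/4
Coupling ω_c² = ω_s¹ ⇒ overall = 52/15 × 5/4 = 13/3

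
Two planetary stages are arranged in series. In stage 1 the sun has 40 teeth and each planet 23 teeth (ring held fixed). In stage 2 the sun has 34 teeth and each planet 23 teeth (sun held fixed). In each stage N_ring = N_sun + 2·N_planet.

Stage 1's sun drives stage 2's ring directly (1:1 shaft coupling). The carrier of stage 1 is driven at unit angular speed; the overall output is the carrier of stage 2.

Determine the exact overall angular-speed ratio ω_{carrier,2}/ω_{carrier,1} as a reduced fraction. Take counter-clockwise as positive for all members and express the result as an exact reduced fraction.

42/19

Stage 1: N_ring = 40 + 2·23 = 86
Stage 1: 40(ω_s−ω_c) = −86(ω_r−ω_c),  ω_r=0, ω_c=1
Stage 1: ω_s = 1 − (86/40)(0−1) = 63/20
  ⇒ ω_s¹/ω_c¹ = 63/20
Stage 2: N_ring = 34 + 2·23 = 80
Stage 2: 34(ω_s−ω_c) = −80(ω_r−ω_c),  ω_s=0, ω_r=1
Stage 2: 34(0−ω_c) = −80(1−ω_c)  ⇒  114ω_c = 80  ⇒  ω_c = 40/57
  ⇒ ω_c²/ω_r² = 40/57
Coupling ω_r² = ω_s¹ ⇒ overall = 63/20 × 40/57 = 42/19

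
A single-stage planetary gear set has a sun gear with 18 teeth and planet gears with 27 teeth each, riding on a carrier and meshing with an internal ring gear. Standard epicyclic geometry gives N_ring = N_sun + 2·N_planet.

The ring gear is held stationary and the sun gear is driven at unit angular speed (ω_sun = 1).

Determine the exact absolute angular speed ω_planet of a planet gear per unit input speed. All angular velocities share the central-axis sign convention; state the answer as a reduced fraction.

-1/3

N_ring = 18 + 2·27 = 72
18(ω_s−ω_c) = −72(ω_r−ω_c),  ω_r=0, ω_s=1
18(1−ω_c) = −72(0−ω_c)  ⇒  90ω_c = 18  ⇒  ω_c = 1/5
sun–planet: 18·(1−1/5) = −27·(ω_p−ω_c)  ⇒  ω_p−ω_c = −(18/27)·(4/5) = -8/15
ω_p = 1/5 − 8/15 = -1/3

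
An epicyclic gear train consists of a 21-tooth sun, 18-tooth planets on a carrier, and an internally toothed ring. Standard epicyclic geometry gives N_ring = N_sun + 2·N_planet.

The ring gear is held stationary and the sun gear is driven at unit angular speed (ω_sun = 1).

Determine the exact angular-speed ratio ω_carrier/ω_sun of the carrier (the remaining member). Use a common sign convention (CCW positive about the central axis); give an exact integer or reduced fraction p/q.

N_ring = 21 + 2·18 = 57
21(ω_s−ω_c) = −57(ω_r−ω_c),  ω_r=0, ω_s=1
21(1−ω_c) = −57(0−ω_c)  ⇒  78ω_c = 21  ⇒  ω_c = 7/26
ω_c/ω_s = 7/26

7/26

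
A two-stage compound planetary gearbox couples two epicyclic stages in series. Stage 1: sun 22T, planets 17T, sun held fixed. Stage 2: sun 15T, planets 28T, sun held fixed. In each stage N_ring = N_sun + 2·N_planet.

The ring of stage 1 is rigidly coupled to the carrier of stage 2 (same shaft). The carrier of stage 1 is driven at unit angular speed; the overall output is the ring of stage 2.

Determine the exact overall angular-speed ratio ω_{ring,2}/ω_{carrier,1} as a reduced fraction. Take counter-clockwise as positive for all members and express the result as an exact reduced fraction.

Stage 1: N_ring = 22 + 2·17 = 56
Stage 1: 22(ω_s−ω_c) = −56(ω_r−ω_c),  ω_s=0, ω_c=1
Stage 1: ω_r = 1 − (22/56)(0−1) = 39/28
  ⇒ ω_r¹/ω_c¹ = 39/28
Stage 2: N_ring = 15 + 2·28 = 71
Stage 2: 15(ω_s−ω_c) = −71(ω_r−ω_c),  ω_s=0, ω_c=1
Stage 2: ω_r = 1 − (15/71)(0−1) = 86/71
  ⇒ ω_r²/ω_c² = 86/71
Coupling ω_c² = ω_r¹ ⇒ overall = 39/28 × 86/71 = 1677/994

1677/994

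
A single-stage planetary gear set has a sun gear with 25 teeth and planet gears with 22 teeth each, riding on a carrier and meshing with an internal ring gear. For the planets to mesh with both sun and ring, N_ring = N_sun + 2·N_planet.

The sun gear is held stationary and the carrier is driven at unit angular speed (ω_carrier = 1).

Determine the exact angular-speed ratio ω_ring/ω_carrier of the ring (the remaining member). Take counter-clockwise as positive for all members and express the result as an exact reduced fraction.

94/69

N_ring = 25 + 2·22 = 69
25(ω_s−ω_c) = −69(ω_r−ω_c),  ω_s=0, ω_c=1
ω_r = 1 − (25/69)(0−1) = 94/69
ω_r/ω_c = 94/69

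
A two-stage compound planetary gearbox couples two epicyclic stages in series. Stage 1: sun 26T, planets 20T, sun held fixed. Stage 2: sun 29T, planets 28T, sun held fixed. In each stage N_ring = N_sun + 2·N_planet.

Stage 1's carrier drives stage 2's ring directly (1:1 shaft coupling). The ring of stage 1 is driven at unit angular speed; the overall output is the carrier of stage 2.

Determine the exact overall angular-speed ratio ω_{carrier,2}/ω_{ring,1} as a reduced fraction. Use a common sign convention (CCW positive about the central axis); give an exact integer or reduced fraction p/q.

Stage 1: N_ring = 26 + 2·20 = 66
Stage 1: 26(ω_s−ω_c) = −66(ω_r−ω_c),  ω_s=0, ω_r=1
Stage 1: 26(0−ω_c) = −66(1−ω_c)  ⇒  92ω_c = 66  ⇒  ω_c = 33/46
  ⇒ ω_c¹/ω_r¹ = 33/46
Stage 2: N_ring = 29 + 2·28 = 85
Stage 2: 29(ω_s−ω_c) = −85(ω_r−ω_c),  ω_s=0, ω_r=1
Stage 2: 29(0−ω_c) = −85(1−ω_c)  ⇒  114ω_c = 85  ⇒  ω_c = 85/114
  ⇒ ω_c²/ω_r² = 85/114
Coupling ω_r² = ω_c¹ ⇒ overall = 33/46 × 85/114 = 935/1748

935/1748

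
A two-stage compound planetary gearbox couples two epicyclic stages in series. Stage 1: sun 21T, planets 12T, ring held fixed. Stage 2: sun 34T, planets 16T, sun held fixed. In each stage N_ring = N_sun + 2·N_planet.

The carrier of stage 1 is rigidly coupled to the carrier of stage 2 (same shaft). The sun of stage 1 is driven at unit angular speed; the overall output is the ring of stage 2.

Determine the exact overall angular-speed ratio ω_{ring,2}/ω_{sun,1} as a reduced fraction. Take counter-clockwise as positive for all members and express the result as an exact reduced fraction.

Stage 1: N_ring = 21 + 2·12 = 45
Stage 1: 21(ω_s−ω_c) = −45(ω_r−ω_c),  ω_r=0, ω_s=1
Stage 1: 21(1−ω_c) = −45(0−ω_c)  ⇒  66ω_c = 21  ⇒  ω_c = 7/22
  ⇒ ω_c¹/ω_s¹ = 7/22
Stage 2: N_ring = 34 + 2·16 = 66
Stage 2: 34(ω_s−ω_c) = −66(ω_r−ω_c),  ω_s=0, ω_c=1
Stage 2: ω_r = 1 − (34/66)(0−1) = 50/33
  ⇒ ω_r²/ω_c² = 50/33
Coupling ω_c² = ω_c¹ ⇒ overall = 7/22 × 50/33 = 175/363

175/363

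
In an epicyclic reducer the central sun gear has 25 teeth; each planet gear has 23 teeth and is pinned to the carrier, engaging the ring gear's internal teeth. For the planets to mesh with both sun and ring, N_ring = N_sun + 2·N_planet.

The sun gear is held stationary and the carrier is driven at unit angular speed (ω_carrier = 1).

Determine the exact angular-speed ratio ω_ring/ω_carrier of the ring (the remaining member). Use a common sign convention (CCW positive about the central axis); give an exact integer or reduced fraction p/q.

N_ring = 25 + 2·23 = 71
25(ω_s−ω_c) = −71(ω_r−ω_c),  ω_s=0, ω_c=1
ω_r = 1 − (25/71)(0−1) = 96/71
ω_r/ω_c = 96/71

96/71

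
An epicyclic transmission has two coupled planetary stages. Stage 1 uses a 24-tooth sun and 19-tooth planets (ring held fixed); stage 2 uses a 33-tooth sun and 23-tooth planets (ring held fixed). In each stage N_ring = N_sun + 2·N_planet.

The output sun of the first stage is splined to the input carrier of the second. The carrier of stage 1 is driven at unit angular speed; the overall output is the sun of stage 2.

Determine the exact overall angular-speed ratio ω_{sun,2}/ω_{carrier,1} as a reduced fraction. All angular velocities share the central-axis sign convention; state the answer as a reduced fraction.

1204/99

Stage 1: N_ring = 24 + 2·19 = 62
Stage 1: 24(ω_s−ω_c) = −62(ω_r−ω_c),  ω_r=0, ω_c=1
Stage 1: ω_s = 1 − (62/24)(0−1) = 43/12
  ⇒ ω_s¹/ω_c¹ = 43/12
Stage 2: N_ring = 33 + 2·23 = 79
Stage 2: 33(ω_s−ω_c) = −79(ω_r−ω_c),  ω_r=0, ω_c=1
Stage 2: ω_s = 1 − (79/33)(0−1) = 112/33
  ⇒ ω_s²/ω_c² = 112/33
Coupling ω_c² = ω_s¹ ⇒ overall = 43/12 × 112/33 = 1204/99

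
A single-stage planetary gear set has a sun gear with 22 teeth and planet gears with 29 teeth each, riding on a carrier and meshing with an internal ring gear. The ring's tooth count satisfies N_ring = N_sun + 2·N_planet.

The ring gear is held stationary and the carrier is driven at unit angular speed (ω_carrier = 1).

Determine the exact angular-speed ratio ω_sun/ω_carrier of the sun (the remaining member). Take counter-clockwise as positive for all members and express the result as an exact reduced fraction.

N_ring = 22 + 2·29 = 80
22(ω_s−ω_c) = −80(ω_r−ω_c),  ω_r=0, ω_c=1
ω_s = 1 − (80/22)(0−1) = 51/11
ω_s/ω_c = 51/11

51/11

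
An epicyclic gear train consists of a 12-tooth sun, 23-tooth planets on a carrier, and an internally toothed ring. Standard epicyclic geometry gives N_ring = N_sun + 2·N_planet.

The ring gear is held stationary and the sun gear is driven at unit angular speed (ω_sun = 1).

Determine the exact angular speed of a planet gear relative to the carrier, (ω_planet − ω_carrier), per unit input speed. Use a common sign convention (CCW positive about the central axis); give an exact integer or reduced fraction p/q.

N_ring = 12 + 2·23 = 58
12(ω_s−ω_c) = −58(ω_r−ω_c),  ω_r=0, ω_s=1
12(1−ω_c) = −58(0−ω_c)  ⇒  70ω_c = 12  ⇒  ω_c = 6/35
sun–planet: 12·(1−6/35) = −23·(ω_p−ω_c)  ⇒  ω_p−ω_c = −(12/23)·(29/35) = -348/805

-348/805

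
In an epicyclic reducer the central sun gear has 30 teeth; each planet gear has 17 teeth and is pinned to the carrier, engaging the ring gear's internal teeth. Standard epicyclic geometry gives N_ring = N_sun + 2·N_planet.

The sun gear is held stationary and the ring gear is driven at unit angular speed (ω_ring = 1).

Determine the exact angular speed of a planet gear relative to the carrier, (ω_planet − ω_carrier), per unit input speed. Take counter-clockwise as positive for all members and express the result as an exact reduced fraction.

N_ring = 30 + 2·17 = 64
30(ω_s−ω_c) = −64(ω_r−ω_c),  ω_s=0, ω_r=1
30(0−ω_c) = −64(1−ω_c)  ⇒  94ω_c = 64  ⇒  ω_c = 32/47
sun–planet: 30·(0−32/47) = −17·(ω_p−ω_c)  ⇒  ω_p−ω_c = −(30/17)·(-32/47) = 960/799

960/799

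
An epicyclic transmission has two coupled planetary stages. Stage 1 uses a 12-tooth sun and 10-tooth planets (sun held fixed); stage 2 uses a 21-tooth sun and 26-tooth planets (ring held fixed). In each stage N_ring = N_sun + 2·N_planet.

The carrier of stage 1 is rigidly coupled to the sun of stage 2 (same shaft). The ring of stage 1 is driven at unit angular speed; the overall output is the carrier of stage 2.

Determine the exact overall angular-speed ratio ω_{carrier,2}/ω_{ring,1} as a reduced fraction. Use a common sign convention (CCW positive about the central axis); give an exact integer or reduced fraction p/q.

Stage 1: N_ring = 12 + 2·10 = 32
Stage 1: 12(ω_s−ω_c) = −32(ω_r−ω_c),  ω_s=0, ω_r=1
Stage 1: 12(0−ω_c) = −32(1−ω_c)  ⇒  44ω_c = 32  ⇒  ω_c = 8/11
  ⇒ ω_c¹/ω_r¹ = 8/11
Stage 2: N_ring = 21 + 2·26 = 73
Stage 2: 21(ω_s−ω_c) = −73(ω_r−ω_c),  ω_r=0, ω_s=1
Stage 2: 21(1−ω_c) = −73(0−ω_c)  ⇒  94ω_c = 21  ⇒  ω_c = 21/94
  ⇒ ω_c²/ω_s² = 21/94
Coupling ω_s² = ω_c¹ ⇒ overall = 8/11 × 21/94 = 84/517

84/517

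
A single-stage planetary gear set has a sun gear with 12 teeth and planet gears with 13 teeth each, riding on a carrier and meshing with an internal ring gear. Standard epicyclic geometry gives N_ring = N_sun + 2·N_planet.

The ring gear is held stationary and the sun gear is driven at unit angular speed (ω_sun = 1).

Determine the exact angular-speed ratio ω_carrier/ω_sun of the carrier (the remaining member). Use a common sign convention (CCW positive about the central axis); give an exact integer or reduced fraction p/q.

6/25

N_ring = 12 + 2·13 = 38
12(ω_s−ω_c) = −38(ω_r−ω_c),  ω_r=0, ω_s=1
12(1−ω_c) = −38(0−ω_c)  ⇒  50ω_c = 12  ⇒  ω_c = 6/25
ω_c/ω_s = 6/25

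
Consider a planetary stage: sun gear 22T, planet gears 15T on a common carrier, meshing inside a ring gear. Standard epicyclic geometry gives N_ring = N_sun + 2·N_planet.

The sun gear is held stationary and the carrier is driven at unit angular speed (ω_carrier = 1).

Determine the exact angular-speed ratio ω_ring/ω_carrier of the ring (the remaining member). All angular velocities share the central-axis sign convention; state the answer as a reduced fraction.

N_ring = 22 + 2·15 = 52
22(ω_s−ω_c) = −52(ω_r−ω_c),  ω_s=0, ω_c=1
ω_r = 1 − (22/52)(0−1) = 37/26
ω_r/ω_c = 37/26

37/26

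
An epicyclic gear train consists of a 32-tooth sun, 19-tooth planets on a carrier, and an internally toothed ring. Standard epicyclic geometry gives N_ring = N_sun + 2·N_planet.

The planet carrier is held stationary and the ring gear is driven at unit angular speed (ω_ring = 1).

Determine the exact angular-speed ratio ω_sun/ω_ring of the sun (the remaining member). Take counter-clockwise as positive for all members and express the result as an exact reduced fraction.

N_ring = 32 + 2·19 = 70
32(ω_s−ω_c) = −70(ω_r−ω_c),  ω_c=0, ω_r=1
ω_s = 0 − (70/32)(1−0) = -35/16
ω_s/ω_r = -35/16

-35/16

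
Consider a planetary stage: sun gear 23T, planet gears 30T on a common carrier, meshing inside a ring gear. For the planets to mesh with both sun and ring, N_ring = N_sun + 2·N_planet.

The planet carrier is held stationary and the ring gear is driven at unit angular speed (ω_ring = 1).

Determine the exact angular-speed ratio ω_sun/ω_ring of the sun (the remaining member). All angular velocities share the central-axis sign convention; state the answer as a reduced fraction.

-83/23

N_ring = 23 + 2·30 = 83
23(ω_s−ω_c) = −83(ω_r−ω_c),  ω_c=0, ω_r=1
ω_s = 0 − (83/23)(1−0) = -83/23
ω_s/ω_r = -83/23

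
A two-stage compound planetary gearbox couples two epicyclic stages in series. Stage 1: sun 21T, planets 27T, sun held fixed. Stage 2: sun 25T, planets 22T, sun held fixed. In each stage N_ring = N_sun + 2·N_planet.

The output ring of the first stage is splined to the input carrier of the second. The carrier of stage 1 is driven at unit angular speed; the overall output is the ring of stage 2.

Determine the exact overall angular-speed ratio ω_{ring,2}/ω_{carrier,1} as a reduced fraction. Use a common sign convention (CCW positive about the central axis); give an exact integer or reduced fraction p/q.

Stage 1: N_ring = 21 + 2·27 = 75
Stage 1: 21(ω_s−ω_c) = −75(ω_r−ω_c),  ω_s=0, ω_c=1
Stage 1: ω_r = 1 − (21/75)(0−1) = 32/25
  ⇒ ω_r¹/ω_c¹ = 32/25
Stage 2: N_ring = 25 + 2·22 = 69
Stage 2: 25(ω_s−ω_c) = −69(ω_r−ω_c),  ω_s=0, ω_c=1
Stage 2: ω_r = 1 − (25/69)(0−1) = 94/69
  ⇒ ω_r²/ω_c² = 94/69
Coupling ω_c² = ω_r¹ ⇒ overall = 32/25 × 94/69 = 3008/1725

3008/1725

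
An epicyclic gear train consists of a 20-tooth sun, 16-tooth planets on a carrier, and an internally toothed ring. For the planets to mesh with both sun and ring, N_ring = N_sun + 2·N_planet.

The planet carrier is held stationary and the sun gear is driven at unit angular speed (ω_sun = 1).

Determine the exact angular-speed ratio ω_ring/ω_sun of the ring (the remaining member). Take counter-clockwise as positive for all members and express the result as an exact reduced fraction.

N_ring = 20 + 2·16 = 52
20(ω_s−ω_c) = −52(ω_r−ω_c),  ω_c=0, ω_s=1
ω_r = 0 − (20/52)(1−0) = -5/13
ω_r/ω_s = -5/13

-5/13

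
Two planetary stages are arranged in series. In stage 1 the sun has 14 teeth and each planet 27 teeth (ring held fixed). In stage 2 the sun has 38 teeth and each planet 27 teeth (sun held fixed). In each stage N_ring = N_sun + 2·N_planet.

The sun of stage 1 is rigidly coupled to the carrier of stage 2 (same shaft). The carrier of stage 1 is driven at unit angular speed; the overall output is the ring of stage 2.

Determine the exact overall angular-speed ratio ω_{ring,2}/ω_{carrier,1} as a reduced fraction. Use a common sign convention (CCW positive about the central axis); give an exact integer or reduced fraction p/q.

2665/322

Stage 1: N_ring = 14 + 2·27 = 68
Stage 1: 14(ω_s−ω_c) = −68(ω_r−ω_c),  ω_r=0, ω_c=1
Stage 1: ω_s = 1 − (68/14)(0−1) = 41/7
  ⇒ ω_s¹/ω_c¹ = 41/7
Stage 2: N_ring = 38 + 2·27 = 92
Stage 2: 38(ω_s−ω_c) = −92(ω_r−ω_c),  ω_s=0, ω_c=1
Stage 2: ω_r = 1 − (38/92)(0−1) = 65/46
  ⇒ ω_r²/ω_c² = 65/46
Coupling ω_c² = ω_s¹ ⇒ overall = 41/7 × 65/46 = 2665/322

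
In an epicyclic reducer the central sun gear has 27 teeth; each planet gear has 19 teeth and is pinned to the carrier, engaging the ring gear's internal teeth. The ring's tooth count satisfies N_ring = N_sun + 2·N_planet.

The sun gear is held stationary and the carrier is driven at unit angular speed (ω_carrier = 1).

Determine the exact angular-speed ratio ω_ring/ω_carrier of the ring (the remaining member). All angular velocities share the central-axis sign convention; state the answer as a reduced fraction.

N_ring = 27 + 2·19 = 65
27(ω_s−ω_c) = −65(ω_r−ω_c),  ω_s=0, ω_c=1
ω_r = 1 − (27/65)(0−1) = 92/65
ω_r/ω_c = 92/65

92/65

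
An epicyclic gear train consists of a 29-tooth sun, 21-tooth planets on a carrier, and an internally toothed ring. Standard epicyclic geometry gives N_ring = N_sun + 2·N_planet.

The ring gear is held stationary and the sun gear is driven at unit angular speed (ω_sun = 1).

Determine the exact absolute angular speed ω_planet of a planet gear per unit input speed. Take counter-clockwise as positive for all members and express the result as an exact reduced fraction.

-29/42

N_ring = 29 + 2·21 = 71
29(ω_s−ω_c) = −71(ω_r−ω_c),  ω_r=0, ω_s=1
29(1−ω_c) = −71(0−ω_c)  ⇒  100ω_c = 29  ⇒  ω_c = 29/100
sun–planet: 29·(1−29/100) = −21·(ω_p−ω_c)  ⇒  ω_p−ω_c = −(29/21)·(71/100) = -2059/2100
ω_p = 29/100 − 2059/2100 = -29/42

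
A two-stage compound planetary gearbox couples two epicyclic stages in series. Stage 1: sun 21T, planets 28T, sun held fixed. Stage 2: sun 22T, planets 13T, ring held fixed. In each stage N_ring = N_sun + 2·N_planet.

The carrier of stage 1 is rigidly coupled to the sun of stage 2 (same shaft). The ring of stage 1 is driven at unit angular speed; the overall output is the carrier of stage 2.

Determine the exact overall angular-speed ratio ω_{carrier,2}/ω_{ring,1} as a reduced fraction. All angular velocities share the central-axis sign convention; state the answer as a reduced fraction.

Stage 1: N_ring = 21 + 2·28 = 77
Stage 1: 21(ω_s−ω_c) = −77(ω_r−ω_c),  ω_s=0, ω_r=1
Stage 1: 21(0−ω_c) = −77(1−ω_c)  ⇒  98ω_c = 77  ⇒  ω_c = 11/14
  ⇒ ω_c¹/ω_r¹ = 11/14
Stage 2: N_ring = 22 + 2·13 = 48
Stage 2: 22(ω_s−ω_c) = −48(ω_r−ω_c),  ω_r=0, ω_s=1
Stage 2: 22(1−ω_c) = −48(0−ω_c)  ⇒  70ω_c = 22  ⇒  ω_c = 11/35
  ⇒ ω_c²/ω_s² = 11/35
Coupling ω_s² = ω_c¹ ⇒ overall = 11/14 × 11/35 = 121/490

121/490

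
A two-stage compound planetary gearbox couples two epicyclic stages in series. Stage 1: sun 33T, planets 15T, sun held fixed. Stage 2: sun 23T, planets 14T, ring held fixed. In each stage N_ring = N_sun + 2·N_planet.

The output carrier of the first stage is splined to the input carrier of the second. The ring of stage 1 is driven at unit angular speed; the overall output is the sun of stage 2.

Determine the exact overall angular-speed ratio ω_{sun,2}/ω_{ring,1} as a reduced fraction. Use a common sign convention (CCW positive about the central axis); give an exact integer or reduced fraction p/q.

777/368

Stage 1: N_ring = 33 + 2·15 = 63
Stage 1: 33(ω_s−ω_c) = −63(ω_r−ω_c),  ω_s=0, ω_r=1
Stage 1: 33(0−ω_c) = −63(1−ω_c)  ⇒  96ω_c = 63  ⇒  ω_c = 21/32
  ⇒ ω_c¹/ω_r¹ = 21/32
Stage 2: N_ring = 23 + 2·14 = 51
Stage 2: 23(ω_s−ω_c) = −51(ω_r−ω_c),  ω_r=0, ω_c=1
Stage 2: ω_s = 1 − (51/23)(0−1) = 74/23
  ⇒ ω_s²/ω_c² = 74/23
Coupling ω_c² = ω_c¹ ⇒ overall = 21/32 × 74/23 = 777/368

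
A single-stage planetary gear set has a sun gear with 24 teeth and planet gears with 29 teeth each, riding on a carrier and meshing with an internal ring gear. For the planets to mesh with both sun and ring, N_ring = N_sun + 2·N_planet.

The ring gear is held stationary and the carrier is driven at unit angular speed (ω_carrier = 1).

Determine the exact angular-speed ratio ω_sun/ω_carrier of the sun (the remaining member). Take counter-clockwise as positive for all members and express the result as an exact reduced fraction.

N_ring = 24 + 2·29 = 82
24(ω_s−ω_c) = −82(ω_r−ω_c),  ω_r=0, ω_c=1
ω_s = 1 − (82/24)(0−1) = 53/12
ω_s/ω_c = 53/12

53/12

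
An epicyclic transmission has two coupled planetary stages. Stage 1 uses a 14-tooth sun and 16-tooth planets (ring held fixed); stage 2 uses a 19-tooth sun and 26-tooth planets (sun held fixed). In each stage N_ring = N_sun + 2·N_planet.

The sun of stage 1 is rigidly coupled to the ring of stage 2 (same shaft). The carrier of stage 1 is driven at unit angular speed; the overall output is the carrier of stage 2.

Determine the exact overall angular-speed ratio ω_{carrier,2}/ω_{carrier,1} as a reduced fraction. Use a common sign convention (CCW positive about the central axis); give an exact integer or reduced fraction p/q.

Stage 1: N_ring = 14 + 2·16 = 46
Stage 1: 14(ω_s−ω_c) = −46(ω_r−ω_c),  ω_r=0, ω_c=1
Stage 1: ω_s = 1 − (46/14)(0−1) = 30/7
  ⇒ ω_s¹/ω_c¹ = 30/7
Stage 2: N_ring = 19 + 2·26 = 71
Stage 2: 19(ω_s−ω_c) = −71(ω_r−ω_c),  ω_s=0, ω_r=1
Stage 2: 19(0−ω_c) = −71(1−ω_c)  ⇒  90ω_c = 71  ⇒  ω_c = 71/90
  ⇒ ω_c²/ω_r² = 71/90
Coupling ω_r² = ω_s¹ ⇒ overall = 30/7 × 71/90 = 71/21

71/21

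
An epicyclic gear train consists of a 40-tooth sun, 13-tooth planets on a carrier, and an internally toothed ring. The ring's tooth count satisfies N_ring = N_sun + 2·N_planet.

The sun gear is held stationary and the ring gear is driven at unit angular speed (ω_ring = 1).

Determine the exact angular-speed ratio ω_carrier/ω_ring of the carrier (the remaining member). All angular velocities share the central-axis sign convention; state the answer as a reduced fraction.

33/53

N_ring = 40 + 2·13 = 66
40(ω_s−ω_c) = −66(ω_r−ω_c),  ω_s=0, ω_r=1
40(0−ω_c) = −66(1−ω_c)  ⇒  106ω_c = 66  ⇒  ω_c = 33/53
ω_c/ω_r = 33/53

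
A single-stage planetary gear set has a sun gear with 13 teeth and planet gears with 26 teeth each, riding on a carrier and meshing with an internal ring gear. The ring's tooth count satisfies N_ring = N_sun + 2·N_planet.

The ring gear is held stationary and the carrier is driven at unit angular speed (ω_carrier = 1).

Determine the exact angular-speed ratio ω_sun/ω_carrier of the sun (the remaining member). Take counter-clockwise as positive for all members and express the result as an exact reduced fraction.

6

N_ring = 13 + 2·26 = 65
13(ω_s−ω_c) = −65(ω_r−ω_c),  ω_r=0, ω_c=1
ω_s = 1 − (65/13)(0−1) = 6
ω_s/ω_c = 6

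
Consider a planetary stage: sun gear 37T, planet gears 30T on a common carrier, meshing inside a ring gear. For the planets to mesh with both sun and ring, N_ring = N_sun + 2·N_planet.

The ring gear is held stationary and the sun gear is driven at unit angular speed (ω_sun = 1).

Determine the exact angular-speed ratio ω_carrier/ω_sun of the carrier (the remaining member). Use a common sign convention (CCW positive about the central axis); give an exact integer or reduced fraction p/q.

37/134

N_ring = 37 + 2·30 = 97
37(ω_s−ω_c) = −97(ω_r−ω_c),  ω_r=0, ω_s=1
37(1−ω_c) = −97(0−ω_c)  ⇒  134ω_c = 37  ⇒  ω_c = 37/134
ω_c/ω_s = 37/134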